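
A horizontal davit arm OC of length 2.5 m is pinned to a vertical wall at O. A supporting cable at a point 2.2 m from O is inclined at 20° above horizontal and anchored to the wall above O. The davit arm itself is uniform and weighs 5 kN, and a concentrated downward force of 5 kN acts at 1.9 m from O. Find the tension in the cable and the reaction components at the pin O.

T = 20.93 kN, O_x = 19.67 kN, O_y = 2.841 kN

ΣM about O: T·sin20°·2.2 − 5·1.25 − 5·1.9 = 0 → T = 15.75/(2.2·0.34202) = 20.9318 ≈ 20.93 kN.
ΣF_x = 0: O_x − T·cos20° = 0 → O_x = 20.9318 × 0.939693 = 19.67 kN.
ΣF_y = 0: O_y + T·sin20° − 5 − 5 = 0 → O_y = 10 − 20.9318 × 0.34202 = 2.841 kN.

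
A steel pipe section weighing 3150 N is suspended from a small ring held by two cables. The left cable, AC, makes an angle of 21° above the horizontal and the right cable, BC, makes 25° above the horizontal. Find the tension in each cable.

ΣF_x = 0: −T_AC·cos21° + T_BC·cos25° = 0 → T_BC = 1.03009·T_AC.
ΣF_y = 0: T_AC·sin21° + T_BC·sin25° = 3150.
Substitute: T_AC·(0.358368 + 1.03009·0.422618) = 3150 → T_AC = 3968.74 ≈ 3969 N.
Then T_BC = 1.03009 × 3968.74 = 4088 N.

T_AC = 3969 N, T_BC = 4088 N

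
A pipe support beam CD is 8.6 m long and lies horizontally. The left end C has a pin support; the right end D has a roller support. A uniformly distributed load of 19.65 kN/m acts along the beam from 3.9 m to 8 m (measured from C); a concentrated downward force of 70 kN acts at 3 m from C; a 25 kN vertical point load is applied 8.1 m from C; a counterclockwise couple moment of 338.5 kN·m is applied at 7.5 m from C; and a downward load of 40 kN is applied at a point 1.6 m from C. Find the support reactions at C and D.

C_x = 0, C_y = 143.8 kN, D_y = 71.79 kN

Resultant of the distributed load: 19.65 × 4.1 = 80.565 kN at 5.95 m from C.
Moments about C: D_y·8.6 − (19.65·4.1)·5.95 − 70·3 − 25·8.1 + 338.5 − 40·1.6 = 0 → D_y = 617.36175/8.6 = 71.7863 ≈ 71.79 kN.
ΣF_y = 0: C_y + 71.7863 − 19.65·4.1 − 70 − 25 − 40 = 0 → C_y = 143.8 kN.
ΣF_x = 0: no horizontal applied forces, so C_x = 0.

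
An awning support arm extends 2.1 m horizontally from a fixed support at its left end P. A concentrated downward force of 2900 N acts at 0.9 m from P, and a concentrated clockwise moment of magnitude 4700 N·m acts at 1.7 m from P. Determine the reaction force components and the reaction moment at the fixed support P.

P_x = 0, P_y = 2900 N, M_P = 7310 N·m

ΣF_x = 0: P_x = 0.
ΣF_y = 0: P_y − 2900 = 0 → P_y = 2900 N.
ΣM about P: M_P − 2900·0.9 − 4700 = 0 → M_P = 7310 N·m.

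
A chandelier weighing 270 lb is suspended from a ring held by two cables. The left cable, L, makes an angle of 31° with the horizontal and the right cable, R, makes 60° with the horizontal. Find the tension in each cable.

T_L = 135.0 lb, T_R = 231.5 lb

ΣF_x = 0: −T_L·cos31° + T_R·cos60° = 0 → T_R = 1.71433·T_L.
ΣF_y = 0: T_L·sin31° + T_R·sin60° = 270.
Substitute: T_L·(0.515038 + 1.71433·0.866025) = 270 → T_L = 135.021 ≈ 135.0 lb.
Then T_R = 1.71433 × 135.021 = 231.5 lb.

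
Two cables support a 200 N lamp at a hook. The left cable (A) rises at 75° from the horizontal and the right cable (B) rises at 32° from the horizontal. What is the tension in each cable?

ΣF_x = 0: −T_A·cos75° + T_B·cos32° = 0 → T_B = 0.305194·T_A.
ΣF_y = 0: T_A·sin75° + T_B·sin32° = 200.
Substitute: T_A·(0.965926 + 0.305194·0.529919) = 200 → T_A = 177.359 ≈ 177.4 N.
Then T_B = 0.305194 × 177.359 = 54.13 N.

T_A = 177.4 N, T_B = 54.13 N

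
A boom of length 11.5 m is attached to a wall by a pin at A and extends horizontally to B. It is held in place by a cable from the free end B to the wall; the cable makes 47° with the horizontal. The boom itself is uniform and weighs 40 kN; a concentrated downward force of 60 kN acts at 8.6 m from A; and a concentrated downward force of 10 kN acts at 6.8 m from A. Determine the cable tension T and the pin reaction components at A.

T = 96.78 kN, A_x = 66.01 kN, A_y = 39.22 kN

ΣM about A: T·sin47°·11.5 − 40·5.75 − 60·8.6 − 10·6.8 = 0 → T = 814/(11.5·0.731354) = 96.783 ≈ 96.78 kN.
ΣF_x = 0: A_x − T·cos47° = 0 → A_x = 96.783 × 0.681998 = 66.01 kN.
ΣF_y = 0: A_y + T·sin47° − 40 − 60 − 10 = 0 → A_y = 110 − 96.783 × 0.731354 = 39.22 kN.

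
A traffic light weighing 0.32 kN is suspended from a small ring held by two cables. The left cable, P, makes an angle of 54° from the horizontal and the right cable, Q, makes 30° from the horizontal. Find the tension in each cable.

T_P = 0.2787 kN, T_Q = 0.1891 kN

ΣF_x = 0: −T_P·cos54° + T_Q·cos30° = 0 → T_Q = 0.678716·T_P.
ΣF_y = 0: T_P·sin54° + T_Q·sin30° = 0.32.
Substitute: T_P·(0.809017 + 0.678716·0.5) = 0.32 → T_P = 0.278655 ≈ 0.2787 kN.
Then T_Q = 0.678716 × 0.278655 = 0.1891 kN.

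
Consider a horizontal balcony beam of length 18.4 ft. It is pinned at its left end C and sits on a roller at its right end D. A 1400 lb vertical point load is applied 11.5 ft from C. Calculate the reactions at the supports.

Taking moments about C: D_y·18.4 − 1400·11.5 = 0 → D_y = 16100/18.4 = 875.0 lb.
ΣF_y = 0: C_y + 875 − 1400 = 0 → C_y = 525.0 lb.
ΣF_x = 0: no horizontal applied forces, so C_x = 0.

C_x = 0, C_y = 525.0 lb, D_y = 875.0 lb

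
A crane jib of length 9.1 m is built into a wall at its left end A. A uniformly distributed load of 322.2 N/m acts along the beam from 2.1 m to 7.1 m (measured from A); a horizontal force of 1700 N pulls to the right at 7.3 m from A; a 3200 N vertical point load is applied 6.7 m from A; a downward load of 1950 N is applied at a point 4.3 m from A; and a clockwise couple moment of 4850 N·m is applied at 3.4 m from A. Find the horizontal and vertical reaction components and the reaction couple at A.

Resultant of the distributed load: 322.2 × 5 = 1611 N at 4.6 m from A.
ΣF_x = 0: A_x + 1700 = 0 → A_x = -1700 N.
ΣF_y = 0: A_y − 322.2·5 − 3200 − 1950 = 0 → A_y = 6761 N.
ΣM about A: M_A − (322.2·5)·4.6 − 3200·6.7 − 1950·4.3 − 4850 = 0 → M_A = 42090 N·m.

A_x = -1700 N, A_y = 6761 N, M_A = 42090 N·m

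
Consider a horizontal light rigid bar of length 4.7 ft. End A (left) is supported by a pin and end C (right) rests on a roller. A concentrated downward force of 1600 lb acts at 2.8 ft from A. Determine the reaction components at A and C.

A_x = 0, A_y = 646.8 lb, C_y = 953.2 lb

ΣM about A: C_y·4.7 − 1600·2.8 = 0 → C_y = 4480/4.7 = 953.191 ≈ 953.2 lb.
ΣF_y = 0: A_y + 953.191 − 1600 = 0 → A_y = 646.8 lb.
ΣF_x = 0: no horizontal applied forces, so A_x = 0.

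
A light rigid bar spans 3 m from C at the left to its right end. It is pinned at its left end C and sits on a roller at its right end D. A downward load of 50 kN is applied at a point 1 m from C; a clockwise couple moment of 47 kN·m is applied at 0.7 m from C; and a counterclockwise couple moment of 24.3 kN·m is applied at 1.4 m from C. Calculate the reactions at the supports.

C_x = 0, C_y = 25.77 kN, D_y = 24.23 kN

ΣM about C: D_y·3 − 50·1 − 47 + 24.3 = 0 → D_y = 72.7/3 = 24.2333 ≈ 24.23 kN.
ΣF_y = 0: C_y + 24.2333 − 50 = 0 → C_y = 25.77 kN.
ΣF_x = 0: no horizontal applied forces, so C_x = 0.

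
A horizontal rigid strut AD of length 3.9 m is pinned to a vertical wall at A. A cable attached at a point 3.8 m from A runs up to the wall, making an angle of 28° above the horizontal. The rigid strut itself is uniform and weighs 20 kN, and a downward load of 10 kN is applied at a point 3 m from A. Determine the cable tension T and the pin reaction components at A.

ΣM about A: T·sin28°·3.8 − 20·1.95 − 10·3 = 0 → T = 69/(3.8·0.469472) = 38.6773 ≈ 38.68 kN.
ΣF_x = 0: A_x − T·cos28° = 0 → A_x = 38.6773 × 0.882948 = 34.15 kN.
ΣF_y = 0: A_y + T·sin28° − 20 − 10 = 0 → A_y = 30 − 38.6773 × 0.469472 = 11.84 kN.

T = 38.68 kN, A_x = 34.15 kN, A_y = 11.84 kN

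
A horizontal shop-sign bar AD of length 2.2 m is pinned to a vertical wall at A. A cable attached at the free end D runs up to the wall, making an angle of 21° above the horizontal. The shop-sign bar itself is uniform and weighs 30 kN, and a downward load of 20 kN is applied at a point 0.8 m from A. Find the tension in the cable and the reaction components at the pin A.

T = 62.15 kN, A_x = 58.02 kN, A_y = 27.73 kN

ΣM about A: T·sin21°·2.2 − 30·1.1 − 20·0.8 = 0 → T = 49/(2.2·0.358368) = 62.1504 ≈ 62.15 kN.
ΣF_x = 0: A_x − T·cos21° = 0 → A_x = 62.1504 × 0.93358 = 58.02 kN.
ΣF_y = 0: A_y + T·sin21° − 30 − 20 = 0 → A_y = 50 − 62.1504 × 0.358368 = 27.73 kN.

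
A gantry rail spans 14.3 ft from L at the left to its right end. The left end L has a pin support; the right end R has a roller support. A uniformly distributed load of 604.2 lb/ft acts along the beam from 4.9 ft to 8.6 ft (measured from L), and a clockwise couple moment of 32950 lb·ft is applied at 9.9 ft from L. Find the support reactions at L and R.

L_x = 0, L_y = -1124 lb, R_y = 3359 lb

Resultant of the distributed load: 604.2 × 3.7 = 2235.54 lb at 6.75 ft from L.
Moments about L: R_y·14.3 − (604.2·3.7)·6.75 − 32950 = 0 → R_y = 48039.895/14.3 = 3359.43 ≈ 3359 lb.
ΣF_y = 0: L_y + 3359.43 − 604.2·3.7 = 0 → L_y = -1124 lb.
ΣF_x = 0: no horizontal applied forces, so L_x = 0.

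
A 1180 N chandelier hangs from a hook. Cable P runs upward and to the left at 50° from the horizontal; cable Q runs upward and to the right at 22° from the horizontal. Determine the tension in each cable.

T_P = 1150 N, T_Q = 797.5 N

ΣF_x = 0: −T_P·cos50° + T_Q·cos22° = 0 → T_Q = 0.693269·T_P.
ΣF_y = 0: T_P·sin50° + T_Q·sin22° = 1180.
Substitute: T_P·(0.766044 + 0.693269·0.374607) = 1180 → T_P = 1150.38 ≈ 1150 N.
Then T_Q = 0.693269 × 1150.38 = 797.5 N.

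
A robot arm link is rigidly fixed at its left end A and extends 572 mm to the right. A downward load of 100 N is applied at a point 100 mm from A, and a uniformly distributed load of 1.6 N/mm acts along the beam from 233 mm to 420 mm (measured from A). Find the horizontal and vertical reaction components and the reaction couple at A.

Resultant of the distributed load: 1.6 × 187 = 299.2 N at 326.5 mm from A.
ΣF_x = 0: A_x = 0.
ΣF_y = 0: A_y − 100 − 1.6·187 = 0 → A_y = 399.2 N.
ΣM about A: M_A − 100·100 − (1.6·187)·326.5 = 0 → M_A = 107700 N·mm.

A_x = 0, A_y = 399.2 N, M_A = 107700 N·mm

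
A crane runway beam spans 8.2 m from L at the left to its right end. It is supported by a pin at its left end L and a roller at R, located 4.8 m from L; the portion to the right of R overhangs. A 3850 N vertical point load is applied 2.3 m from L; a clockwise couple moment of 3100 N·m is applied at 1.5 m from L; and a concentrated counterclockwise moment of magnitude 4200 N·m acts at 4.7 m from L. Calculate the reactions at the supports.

ΣM about L: R_y·4.8 − 3850·2.3 − 3100 + 4200 = 0 → R_y = 7755/4.8 = 1615.62 ≈ 1616 N.
ΣF_y = 0: L_y + 1615.62 − 3850 = 0 → L_y = 2234 N.
ΣF_x = 0: no horizontal applied forces, so L_x = 0.

L_x = 0, L_y = 2234 N, R_y = 1616 N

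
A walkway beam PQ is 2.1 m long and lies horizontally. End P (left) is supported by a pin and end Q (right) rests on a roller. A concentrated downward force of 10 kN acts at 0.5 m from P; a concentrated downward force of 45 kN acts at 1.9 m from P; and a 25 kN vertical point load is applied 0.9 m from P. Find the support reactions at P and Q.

Moments about P: Q_y·2.1 − 10·0.5 − 45·1.9 − 25·0.9 = 0 → Q_y = 113/2.1 = 53.8095 ≈ 53.81 kN.
ΣF_y = 0: P_y + 53.8095 − 10 − 45 − 25 = 0 → P_y = 26.19 kN.
ΣF_x = 0: no horizontal applied forces, so P_x = 0.

P_x = 0, P_y = 26.19 kN, Q_y = 53.81 kN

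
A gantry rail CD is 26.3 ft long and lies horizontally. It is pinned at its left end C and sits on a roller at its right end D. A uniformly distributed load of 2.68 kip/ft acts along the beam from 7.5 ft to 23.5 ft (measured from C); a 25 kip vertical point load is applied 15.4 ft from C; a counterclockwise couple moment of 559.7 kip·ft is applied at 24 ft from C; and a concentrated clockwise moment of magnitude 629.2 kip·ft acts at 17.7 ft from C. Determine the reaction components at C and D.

C_x = 0, C_y = 25.33 kip, D_y = 42.55 kip

Resultant of the distributed load: 2.68 × 16 = 42.88 kip at 15.5 ft from C.
Taking moments about C: D_y·26.3 − (2.68·16)·15.5 − 25·15.4 + 559.7 − 629.2 = 0 → D_y = 1119.14/26.3 = 42.5529 ≈ 42.55 kip.
ΣF_y = 0: C_y + 42.5529 − 2.68·16 − 25 = 0 → C_y = 25.33 kip.
ΣF_x = 0: no horizontal applied forces, so C_x = 0.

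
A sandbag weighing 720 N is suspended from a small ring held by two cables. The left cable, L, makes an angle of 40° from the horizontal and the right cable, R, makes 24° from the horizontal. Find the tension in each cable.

T_L = 731.8 N, T_R = 613.7 N

ΣF_x = 0: −T_L·cos40° + T_R·cos24° = 0 → T_R = 0.83854·T_L.
ΣF_y = 0: T_L·sin40° + T_R·sin24° = 720.
Substitute: T_L·(0.642788 + 0.83854·0.406737) = 720 → T_L = 731.816 ≈ 731.8 N.
Then T_R = 0.83854 × 731.816 = 613.7 N.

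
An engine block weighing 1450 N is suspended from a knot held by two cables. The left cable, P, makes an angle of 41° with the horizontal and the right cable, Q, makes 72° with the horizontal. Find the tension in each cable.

ΣF_x = 0: −T_P·cos41° + T_Q·cos72° = 0 → T_Q = 2.44229·T_P.
ΣF_y = 0: T_P·sin41° + T_Q·sin72° = 1450.
Substitute: T_P·(0.656059 + 2.44229·0.951057) = 1450 → T_P = 486.771 ≈ 486.8 N.
Then T_Q = 2.44229 × 486.771 = 1189 N.

T_P = 486.8 N, T_Q = 1189 N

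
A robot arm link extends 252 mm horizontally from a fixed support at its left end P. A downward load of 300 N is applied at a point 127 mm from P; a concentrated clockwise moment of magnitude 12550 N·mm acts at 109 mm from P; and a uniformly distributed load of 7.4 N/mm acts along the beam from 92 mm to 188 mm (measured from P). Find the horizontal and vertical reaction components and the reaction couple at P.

Resultant of the distributed load: 7.4 × 96 = 710.4 N at 140 mm from P.
ΣF_x = 0: P_x = 0.
ΣF_y = 0: P_y − 300 − 7.4·96 = 0 → P_y = 1010 N.
ΣM about P: M_P − 300·127 − 12550 − (7.4·96)·140 = 0 → M_P = 150100 N·mm.

P_x = 0, P_y = 1010 N, M_P = 150100 N·mm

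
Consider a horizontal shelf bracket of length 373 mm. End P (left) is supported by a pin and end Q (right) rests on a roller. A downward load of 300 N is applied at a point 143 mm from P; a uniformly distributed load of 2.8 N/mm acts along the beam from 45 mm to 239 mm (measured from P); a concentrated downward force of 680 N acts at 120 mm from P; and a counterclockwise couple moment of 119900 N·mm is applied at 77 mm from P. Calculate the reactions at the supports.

P_x = 0, P_y = 1304 N, Q_y = 219.1 N

Resultant of the distributed load: 2.8 × 194 = 543.2 N at 142 mm from P.
Moments about P: Q_y·373 − 300·143 − (2.8·194)·142 − 680·120 + 119900 = 0 → Q_y = 81734.4/373 = 219.127 ≈ 219.1 N.
ΣF_y = 0: P_y + 219.127 − 300 − 2.8·194 − 680 = 0 → P_y = 1304 N.
ΣF_x = 0: no horizontal applied forces, so P_x = 0.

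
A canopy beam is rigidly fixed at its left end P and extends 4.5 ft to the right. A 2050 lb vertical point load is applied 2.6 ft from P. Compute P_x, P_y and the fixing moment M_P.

P_x = 0, P_y = 2050 lb, M_P = 5330 lb·ft

ΣF_x = 0: P_x = 0.
ΣF_y = 0: P_y − 2050 = 0 → P_y = 2050 lb.
ΣM about P: M_P − 2050·2.6 = 0 → M_P = 5330 lb·ft.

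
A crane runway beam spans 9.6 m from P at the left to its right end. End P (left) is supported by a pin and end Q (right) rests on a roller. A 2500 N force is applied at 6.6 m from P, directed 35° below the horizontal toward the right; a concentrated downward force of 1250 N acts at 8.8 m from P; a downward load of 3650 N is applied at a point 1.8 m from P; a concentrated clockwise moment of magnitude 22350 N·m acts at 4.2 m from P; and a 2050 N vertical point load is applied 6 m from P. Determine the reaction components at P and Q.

P_x = -2048 N, P_y = 1959 N, Q_y = 6425 N

Moments about P: Q_y·9.6 − 2500·sin35°·6.6 − 1250·8.8 − 3650·1.8 − 22350 − 2050·6 = 0 → Q_y = 61684/9.6 = 6425.42 ≈ 6425 N.
ΣF_y = 0: P_y + 6425.42 − 2500·sin35° − 1250 − 3650 − 2050 = 0 → P_y = 1959 N.
ΣF_x = 0: P_x + 2500·cos35° = 0 → P_x = -2048 N.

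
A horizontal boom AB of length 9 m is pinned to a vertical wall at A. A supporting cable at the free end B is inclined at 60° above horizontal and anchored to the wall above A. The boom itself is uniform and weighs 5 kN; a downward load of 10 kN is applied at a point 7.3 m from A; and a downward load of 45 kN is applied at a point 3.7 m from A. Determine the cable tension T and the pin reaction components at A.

T = 33.61 kN, A_x = 16.81 kN, A_y = 30.89 kN

ΣM about A: T·sin60°·9 − 5·4.5 − 10·7.3 − 45·3.7 = 0 → T = 262/(9·0.866025) = 33.6146 ≈ 33.61 kN.
ΣF_x = 0: A_x − T·cos60° = 0 → A_x = 33.6146 × 0.5 = 16.81 kN.
ΣF_y = 0: A_y + T·sin60° − 5 − 10 − 45 = 0 → A_y = 60 − 33.6146 × 0.866025 = 30.89 kN.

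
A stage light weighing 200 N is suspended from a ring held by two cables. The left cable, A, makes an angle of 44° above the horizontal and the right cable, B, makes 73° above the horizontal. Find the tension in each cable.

T_A = 65.63 N, T_B = 161.5 N

ΣF_x = 0: −T_A·cos44° + T_B·cos73° = 0 → T_B = 2.46036·T_A.
ΣF_y = 0: T_A·sin44° + T_B·sin73° = 200.
Substitute: T_A·(0.694658 + 2.46036·0.956305) = 200 → T_A = 65.6273 ≈ 65.63 N.
Then T_B = 2.46036 × 65.6273 = 161.5 N.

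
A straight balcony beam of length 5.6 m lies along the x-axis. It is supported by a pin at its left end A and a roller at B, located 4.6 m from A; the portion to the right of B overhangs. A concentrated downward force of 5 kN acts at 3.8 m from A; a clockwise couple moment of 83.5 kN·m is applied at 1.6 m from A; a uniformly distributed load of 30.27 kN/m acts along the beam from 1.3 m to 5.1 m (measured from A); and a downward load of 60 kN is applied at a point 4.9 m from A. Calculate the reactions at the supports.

Resultant of the distributed load: 30.27 × 3.8 = 115.026 kN at 3.2 m from A.
Taking moments about A: B_y·4.6 − 5·3.8 − 83.5 − (30.27·3.8)·3.2 − 60·4.9 = 0 → B_y = 764.5832/4.6 = 166.214 ≈ 166.2 kN.
ΣF_y = 0: A_y + 166.214 − 5 − 30.27·3.8 − 60 = 0 → A_y = 13.81 kN.
ΣF_x = 0: no horizontal applied forces, so A_x = 0.

A_x = 0, A_y = 13.81 kN, B_y = 166.2 kN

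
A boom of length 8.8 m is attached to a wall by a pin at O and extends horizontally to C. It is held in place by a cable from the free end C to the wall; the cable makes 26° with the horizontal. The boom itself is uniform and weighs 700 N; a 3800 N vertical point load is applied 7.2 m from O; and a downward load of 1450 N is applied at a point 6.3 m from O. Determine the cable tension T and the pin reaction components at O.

ΣM about O: T·sin26°·8.8 − 700·4.4 − 3800·7.2 − 1450·6.3 = 0 → T = 39575/(8.8·0.438371) = 10258.8 ≈ 10260 N.
ΣF_x = 0: O_x − T·cos26° = 0 → O_x = 10258.8 × 0.898794 = 9221 N.
ΣF_y = 0: O_y + T·sin26° − 700 − 3800 − 1450 = 0 → O_y = 5950 − 10258.8 × 0.438371 = 1453 N.

T = 10260 N, O_x = 9221 N, O_y = 1453 N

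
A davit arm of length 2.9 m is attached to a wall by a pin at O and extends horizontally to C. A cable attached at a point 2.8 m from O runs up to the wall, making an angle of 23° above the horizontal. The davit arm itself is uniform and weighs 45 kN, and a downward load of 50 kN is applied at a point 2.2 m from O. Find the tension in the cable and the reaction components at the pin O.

ΣM about O: T·sin23°·2.8 − 45·1.45 − 50·2.2 = 0 → T = 175.25/(2.8·0.390731) = 160.185 ≈ 160.2 kN.
ΣF_x = 0: O_x − T·cos23° = 0 → O_x = 160.185 × 0.920505 = 147.5 kN.
ΣF_y = 0: O_y + T·sin23° − 45 − 50 = 0 → O_y = 95 − 160.185 × 0.390731 = 32.41 kN.

T = 160.2 kN, O_x = 147.5 kN, O_y = 32.41 kN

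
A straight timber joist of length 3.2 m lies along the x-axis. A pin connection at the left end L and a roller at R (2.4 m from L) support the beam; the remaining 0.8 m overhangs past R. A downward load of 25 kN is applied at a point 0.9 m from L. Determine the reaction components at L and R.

L_x = 0, L_y = 15.62 kN, R_y = 9.375 kN

ΣM about L: R_y·2.4 − 25·0.9 = 0 → R_y = 22.5/2.4 = 9.375 kN.
ΣF_y = 0: L_y + 9.375 − 25 = 0 → L_y = 15.62 kN.
ΣF_x = 0: no horizontal applied forces, so L_x = 0.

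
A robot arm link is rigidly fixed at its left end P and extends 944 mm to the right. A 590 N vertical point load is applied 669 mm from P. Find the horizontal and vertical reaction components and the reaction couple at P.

P_x = 0, P_y = 590.0 N, M_P = 394700 N·mm

ΣF_x = 0: P_x = 0.
ΣF_y = 0: P_y − 590 = 0 → P_y = 590.0 N.
ΣM about P: M_P − 590·669 = 0 → M_P = 394700 N·mm.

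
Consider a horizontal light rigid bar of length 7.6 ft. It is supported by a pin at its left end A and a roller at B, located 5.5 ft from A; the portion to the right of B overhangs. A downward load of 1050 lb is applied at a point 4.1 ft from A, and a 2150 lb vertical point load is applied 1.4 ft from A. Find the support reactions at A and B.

Moments about A: B_y·5.5 − 1050·4.1 − 2150·1.4 = 0 → B_y = 7315/5.5 = 1330 lb.
ΣF_y = 0: A_y + 1330 − 1050 − 2150 = 0 → A_y = 1870 lb.
ΣF_x = 0: no horizontal applied forces, so A_x = 0.

A_x = 0, A_y = 1870 lb, B_y = 1330 lb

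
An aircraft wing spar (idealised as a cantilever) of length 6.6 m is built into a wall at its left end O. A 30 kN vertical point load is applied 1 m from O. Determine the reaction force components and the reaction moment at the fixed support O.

ΣF_x = 0: O_x = 0.
ΣF_y = 0: O_y − 30 = 0 → O_y = 30.00 kN.
ΣM about O: M_O − 30·1 = 0 → M_O = 30.00 kN·m.

O_x = 0, O_y = 30.00 kN, M_O = 30.00 kN·m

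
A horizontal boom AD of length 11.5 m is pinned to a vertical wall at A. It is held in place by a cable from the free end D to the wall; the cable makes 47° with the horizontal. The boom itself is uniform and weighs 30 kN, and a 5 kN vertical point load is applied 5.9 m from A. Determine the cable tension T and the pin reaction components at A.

T = 24.02 kN, A_x = 16.38 kN, A_y = 17.43 kN

ΣM about A: T·sin47°·11.5 − 30·5.75 − 5·5.9 = 0 → T = 202/(11.5·0.731354) = 24.0174 ≈ 24.02 kN.
ΣF_x = 0: A_x − T·cos47° = 0 → A_x = 24.0174 × 0.681998 = 16.38 kN.
ΣF_y = 0: A_y + T·sin47° − 30 − 5 = 0 → A_y = 35 − 24.0174 × 0.731354 = 17.43 kN.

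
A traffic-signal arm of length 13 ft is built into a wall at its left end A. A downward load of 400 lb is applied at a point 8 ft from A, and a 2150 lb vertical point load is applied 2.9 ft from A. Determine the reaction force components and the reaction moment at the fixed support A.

A_x = 0, A_y = 2550 lb, M_A = 9435 lb·ft

ΣF_x = 0: A_x = 0.
ΣF_y = 0: A_y − 400 − 2150 = 0 → A_y = 2550 lb.
ΣM about A: M_A − 400·8 − 2150·2.9 = 0 → M_A = 9435 lb·ft.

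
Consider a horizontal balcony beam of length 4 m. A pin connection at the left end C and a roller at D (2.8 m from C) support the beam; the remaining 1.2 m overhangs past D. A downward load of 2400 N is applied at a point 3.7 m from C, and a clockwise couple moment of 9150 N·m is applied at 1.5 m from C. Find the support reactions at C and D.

C_x = 0, C_y = -4039 N, D_y = 6439 N

ΣM about C: D_y·2.8 − 2400·3.7 − 9150 = 0 → D_y = 18030/2.8 = 6439.29 ≈ 6439 N.
ΣF_y = 0: C_y + 6439.29 − 2400 = 0 → C_y = -4039 N.
ΣF_x = 0: no horizontal applied forces, so C_x = 0.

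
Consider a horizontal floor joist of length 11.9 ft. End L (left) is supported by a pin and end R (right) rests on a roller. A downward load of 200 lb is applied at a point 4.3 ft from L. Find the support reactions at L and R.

Taking moments about L: R_y·11.9 − 200·4.3 = 0 → R_y = 860/11.9 = 72.2689 ≈ 72.27 lb.
ΣF_y = 0: L_y + 72.2689 − 200 = 0 → L_y = 127.7 lb.
ΣF_x = 0: no horizontal applied forces, so L_x = 0.

L_x = 0, L_y = 127.7 lb, R_y = 72.27 lb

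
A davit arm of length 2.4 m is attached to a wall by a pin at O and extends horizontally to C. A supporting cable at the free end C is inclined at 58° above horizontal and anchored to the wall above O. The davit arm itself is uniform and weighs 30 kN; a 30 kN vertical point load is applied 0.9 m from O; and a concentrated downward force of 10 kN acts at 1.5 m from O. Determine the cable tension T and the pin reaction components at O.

T = 38.32 kN, O_x = 20.31 kN, O_y = 37.50 kN

ΣM about O: T·sin58°·2.4 − 30·1.2 − 30·0.9 − 10·1.5 = 0 → T = 78/(2.4·0.848048) = 38.3233 ≈ 38.32 kN.
ΣF_x = 0: O_x − T·cos58° = 0 → O_x = 38.3233 × 0.529919 = 20.31 kN.
ΣF_y = 0: O_y + T·sin58° − 30 − 30 − 10 = 0 → O_y = 70 − 38.3233 × 0.848048 = 37.50 kN.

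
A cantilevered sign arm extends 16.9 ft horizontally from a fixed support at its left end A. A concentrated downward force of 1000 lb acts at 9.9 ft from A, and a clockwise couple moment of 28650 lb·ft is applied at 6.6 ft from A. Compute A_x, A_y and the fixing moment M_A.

ΣF_x = 0: A_x = 0.
ΣF_y = 0: A_y − 1000 = 0 → A_y = 1000 lb.
ΣM about A: M_A − 1000·9.9 − 28650 = 0 → M_A = 38550 lb·ft.

A_x = 0, A_y = 1000 lb, M_A = 38550 lb·ft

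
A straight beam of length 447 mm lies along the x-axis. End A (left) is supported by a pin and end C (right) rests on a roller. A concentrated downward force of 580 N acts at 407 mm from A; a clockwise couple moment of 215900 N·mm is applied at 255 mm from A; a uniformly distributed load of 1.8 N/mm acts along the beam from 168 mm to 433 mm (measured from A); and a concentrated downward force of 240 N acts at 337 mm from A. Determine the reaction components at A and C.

A_x = 0, A_y = -215.7 N, C_y = 1513 N

Resultant of the distributed load: 1.8 × 265 = 477 N at 300.5 mm from A.
Taking moments about A: C_y·447 − 580·407 − 215900 − (1.8·265)·300.5 − 240·337 = 0 → C_y = 676178.5/447 = 1512.7 ≈ 1513 N.
ΣF_y = 0: A_y + 1512.7 − 580 − 1.8·265 − 240 = 0 → A_y = -215.7 N.
ΣF_x = 0: no horizontal applied forces, so A_x = 0.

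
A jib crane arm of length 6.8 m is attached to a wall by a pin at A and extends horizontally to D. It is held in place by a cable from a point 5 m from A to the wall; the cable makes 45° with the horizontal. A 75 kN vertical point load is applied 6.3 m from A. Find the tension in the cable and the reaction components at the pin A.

T = 133.6 kN, A_x = 94.50 kN, A_y = -19.50 kN

ΣM about A: T·sin45°·5 − 75·6.3 = 0 → T = 472.5/(5·0.707107) = 133.643 ≈ 133.6 kN.
ΣF_x = 0: A_x − T·cos45° = 0 → A_x = 133.643 × 0.707107 = 94.50 kN.
ΣF_y = 0: A_y + T·sin45° − 75 = 0 → A_y = 75 − 133.643 × 0.707107 = -19.50 kN.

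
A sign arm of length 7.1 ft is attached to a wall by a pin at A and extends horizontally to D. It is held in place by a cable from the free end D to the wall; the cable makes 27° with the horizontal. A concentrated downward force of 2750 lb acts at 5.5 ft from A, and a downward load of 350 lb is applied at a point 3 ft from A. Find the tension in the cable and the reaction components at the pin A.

T = 5018 lb, A_x = 4471 lb, A_y = 821.8 lb

ΣM about A: T·sin27°·7.1 − 2750·5.5 − 350·3 = 0 → T = 16175/(7.1·0.45399) = 5018.1 ≈ 5018 lb.
ΣF_x = 0: A_x − T·cos27° = 0 → A_x = 5018.1 × 0.891007 = 4471 lb.
ΣF_y = 0: A_y + T·sin27° − 2750 − 350 = 0 → A_y = 3100 − 5018.1 × 0.45399 = 821.8 lb.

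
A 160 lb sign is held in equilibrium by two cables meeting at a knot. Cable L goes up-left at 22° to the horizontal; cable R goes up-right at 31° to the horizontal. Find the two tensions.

T_L = 171.7 lb, T_R = 185.8 lb

ΣF_x = 0: −T_L·cos22° + T_R·cos31° = 0 → T_R = 1.08168·T_L.
ΣF_y = 0: T_L·sin22° + T_R·sin31° = 160.
Substitute: T_L·(0.374607 + 1.08168·0.515038) = 160 → T_L = 171.727 ≈ 171.7 lb.
Then T_R = 1.08168 × 171.727 = 185.8 lb.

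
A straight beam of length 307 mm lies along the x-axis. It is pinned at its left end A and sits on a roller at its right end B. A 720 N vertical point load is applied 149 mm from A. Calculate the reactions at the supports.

Moments about A: B_y·307 − 720·149 = 0 → B_y = 107280/307 = 349.446 ≈ 349.4 N.
ΣF_y = 0: A_y + 349.446 − 720 = 0 → A_y = 370.6 N.
ΣF_x = 0: no horizontal applied forces, so A_x = 0.

A_x = 0, A_y = 370.6 N, B_y = 349.4 N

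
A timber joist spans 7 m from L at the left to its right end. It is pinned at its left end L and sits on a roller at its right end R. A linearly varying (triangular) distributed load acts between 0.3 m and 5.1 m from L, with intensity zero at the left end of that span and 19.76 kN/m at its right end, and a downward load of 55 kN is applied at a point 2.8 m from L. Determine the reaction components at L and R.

L_x = 0, L_y = 56.71 kN, R_y = 45.71 kN

Resultant of the triangular load: ½ × 19.76 × 4.8 = 47.424 kN, acting at 3.5 m from L (one-third of the span from the peak).
Taking moments about L: R_y·7 − (½·19.76·4.8)·3.5 − 55·2.8 = 0 → R_y = 319.984/7 = 45.712 ≈ 45.71 kN.
ΣF_y = 0: L_y + 45.712 − ½·19.76·4.8 − 55 = 0 → L_y = 56.71 kN.
ΣF_x = 0: no horizontal applied forces, so L_x = 0.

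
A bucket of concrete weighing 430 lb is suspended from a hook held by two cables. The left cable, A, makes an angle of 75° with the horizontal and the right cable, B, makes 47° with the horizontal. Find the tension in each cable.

ΣF_x = 0: −T_A·cos75° + T_B·cos47° = 0 → T_B = 0.379501·T_A.
ΣF_y = 0: T_A·sin75° + T_B·sin47° = 430.
Substitute: T_A·(0.965926 + 0.379501·0.731354) = 430 → T_A = 345.805 ≈ 345.8 lb.
Then T_B = 0.379501 × 345.805 = 131.2 lb.

T_A = 345.8 lb, T_B = 131.2 lb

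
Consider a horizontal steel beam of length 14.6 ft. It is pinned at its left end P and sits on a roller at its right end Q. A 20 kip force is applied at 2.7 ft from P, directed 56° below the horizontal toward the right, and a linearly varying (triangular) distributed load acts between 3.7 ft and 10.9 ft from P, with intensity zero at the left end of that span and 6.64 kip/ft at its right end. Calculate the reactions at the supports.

Resultant of the triangular load: ½ × 6.64 × 7.2 = 23.904 kip, acting at 8.5 ft from P (one-third of the span from the peak).
Taking moments about P: Q_y·14.6 − 20·sin56°·2.7 − (½·6.64·7.2)·8.5 = 0 → Q_y = 247.952/14.6 = 16.983 ≈ 16.98 kip.
ΣF_y = 0: P_y + 16.983 − 20·sin56° − ½·6.64·7.2 = 0 → P_y = 23.50 kip.
ΣF_x = 0: P_x + 20·cos56° = 0 → P_x = -11.18 kip.

P_x = -11.18 kip, P_y = 23.50 kip, Q_y = 16.98 kip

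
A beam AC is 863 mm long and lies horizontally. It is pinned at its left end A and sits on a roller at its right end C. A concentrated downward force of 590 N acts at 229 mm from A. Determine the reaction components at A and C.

A_x = 0, A_y = 433.4 N, C_y = 156.6 N

ΣM about A: C_y·863 − 590·229 = 0 → C_y = 135110/863 = 156.559 ≈ 156.6 N.
ΣF_y = 0: A_y + 156.559 − 590 = 0 → A_y = 433.4 N.
ΣF_x = 0: no horizontal applied forces, so A_x = 0.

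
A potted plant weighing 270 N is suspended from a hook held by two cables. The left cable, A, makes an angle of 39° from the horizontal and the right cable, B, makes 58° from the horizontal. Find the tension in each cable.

T_A = 144.2 N, T_B = 211.4 N

ΣF_x = 0: −T_A·cos39° + T_B·cos58° = 0 → T_B = 1.46654·T_A.
ΣF_y = 0: T_A·sin39° + T_B·sin58° = 270.
Substitute: T_A·(0.62932 + 1.46654·0.848048) = 270 → T_A = 144.153 ≈ 144.2 N.
Then T_B = 1.46654 × 144.153 = 211.4 N.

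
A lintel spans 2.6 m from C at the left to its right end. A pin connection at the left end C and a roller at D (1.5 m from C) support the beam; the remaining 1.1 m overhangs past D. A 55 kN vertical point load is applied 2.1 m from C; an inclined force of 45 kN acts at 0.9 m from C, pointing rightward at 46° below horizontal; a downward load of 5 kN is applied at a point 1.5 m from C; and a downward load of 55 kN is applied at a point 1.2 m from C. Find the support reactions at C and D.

Moments about C: D_y·1.5 − 55·2.1 − 45·sin46°·0.9 − 5·1.5 − 55·1.2 = 0 → D_y = 218.133/1.5 = 145.422 ≈ 145.4 kN.
ΣF_y = 0: C_y + 145.422 − 55 − 45·sin46° − 5 − 55 = 0 → C_y = 1.948 kN.
ΣF_x = 0: C_x + 45·cos46° = 0 → C_x = -31.26 kN.

C_x = -31.26 kN, C_y = 1.948 kN, D_y = 145.4 kN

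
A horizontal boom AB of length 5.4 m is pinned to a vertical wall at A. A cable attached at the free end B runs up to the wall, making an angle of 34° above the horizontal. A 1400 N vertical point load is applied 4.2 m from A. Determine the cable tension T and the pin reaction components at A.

T = 1947 N, A_x = 1614 N, A_y = 311.1 N

ΣM about A: T·sin34°·5.4 − 1400·4.2 = 0 → T = 5880/(5.4·0.559193) = 1947.25 ≈ 1947 N.
ΣF_x = 0: A_x − T·cos34° = 0 → A_x = 1947.25 × 0.829038 = 1614 N.
ΣF_y = 0: A_y + T·sin34° − 1400 = 0 → A_y = 1400 − 1947.25 × 0.559193 = 311.1 N.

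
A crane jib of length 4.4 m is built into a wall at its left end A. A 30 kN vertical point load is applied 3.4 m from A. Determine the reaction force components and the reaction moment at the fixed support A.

ΣF_x = 0: A_x = 0.
ΣF_y = 0: A_y − 30 = 0 → A_y = 30.00 kN.
ΣM about A: M_A − 30·3.4 = 0 → M_A = 102.0 kN·m.

A_x = 0, A_y = 30.00 kN, M_A = 102.0 kN·m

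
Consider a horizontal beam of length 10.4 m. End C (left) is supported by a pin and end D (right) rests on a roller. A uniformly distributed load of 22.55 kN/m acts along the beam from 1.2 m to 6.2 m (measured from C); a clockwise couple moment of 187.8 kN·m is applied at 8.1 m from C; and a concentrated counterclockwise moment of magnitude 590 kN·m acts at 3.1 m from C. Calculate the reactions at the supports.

Resultant of the distributed load: 22.55 × 5 = 112.75 kN at 3.7 m from C.
Moments about C: D_y·10.4 − (22.55·5)·3.7 − 187.8 + 590 = 0 → D_y = 14.975/10.4 = 1.4399 ≈ 1.440 kN.
ΣF_y = 0: C_y + 1.4399 − 22.55·5 = 0 → C_y = 111.3 kN.
ΣF_x = 0: no horizontal applied forces, so C_x = 0.

C_x = 0, C_y = 111.3 kN, D_y = 1.440 kN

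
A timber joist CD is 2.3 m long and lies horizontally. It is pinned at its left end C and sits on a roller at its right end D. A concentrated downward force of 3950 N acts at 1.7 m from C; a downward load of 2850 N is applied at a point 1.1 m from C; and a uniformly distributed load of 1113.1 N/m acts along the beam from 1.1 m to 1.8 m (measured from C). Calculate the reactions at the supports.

C_x = 0, C_y = 2805 N, D_y = 4774 N

Resultant of the distributed load: 1113.1 × 0.7 = 779.17 N at 1.45 m from C.
Taking moments about C: D_y·2.3 − 3950·1.7 − 2850·1.1 − (1113.1·0.7)·1.45 = 0 → D_y = 10979.7965/2.3 = 4773.82 ≈ 4774 N.
ΣF_y = 0: C_y + 4773.82 − 3950 − 2850 − 1113.1·0.7 = 0 → C_y = 2805 N.
ΣF_x = 0: no horizontal applied forces, so C_x = 0.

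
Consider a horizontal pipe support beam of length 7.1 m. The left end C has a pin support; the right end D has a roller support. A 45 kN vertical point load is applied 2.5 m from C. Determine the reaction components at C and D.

C_x = 0, C_y = 29.15 kN, D_y = 15.85 kN

Taking moments about C: D_y·7.1 − 45·2.5 = 0 → D_y = 112.5/7.1 = 15.8451 ≈ 15.85 kN.
ΣF_y = 0: C_y + 15.8451 − 45 = 0 → C_y = 29.15 kN.
ΣF_x = 0: no horizontal applied forces, so C_x = 0.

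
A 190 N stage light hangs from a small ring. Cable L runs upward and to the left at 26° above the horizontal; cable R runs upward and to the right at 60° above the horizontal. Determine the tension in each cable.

ΣF_x = 0: −T_L·cos26° + T_R·cos60° = 0 → T_R = 1.79759·T_L.
ΣF_y = 0: T_L·sin26° + T_R·sin60° = 190.
Substitute: T_L·(0.438371 + 1.79759·0.866025) = 190 → T_L = 95.2319 ≈ 95.23 N.
Then T_R = 1.79759 × 95.2319 = 171.2 N.

T_L = 95.23 N, T_R = 171.2 N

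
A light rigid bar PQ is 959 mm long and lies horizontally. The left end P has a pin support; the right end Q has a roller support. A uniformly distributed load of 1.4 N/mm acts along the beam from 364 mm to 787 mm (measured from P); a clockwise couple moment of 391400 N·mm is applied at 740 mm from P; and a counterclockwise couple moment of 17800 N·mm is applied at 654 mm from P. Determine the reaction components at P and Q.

P_x = 0, P_y = -152.8 N, Q_y = 745.0 N

Resultant of the distributed load: 1.4 × 423 = 592.2 N at 575.5 mm from P.
Taking moments about P: Q_y·959 − (1.4·423)·575.5 − 391400 + 17800 = 0 → Q_y = 714411.1/959 = 744.954 ≈ 745.0 N.
ΣF_y = 0: P_y + 744.954 − 1.4·423 = 0 → P_y = -152.8 N.
ΣF_x = 0: no horizontal applied forces, so P_x = 0.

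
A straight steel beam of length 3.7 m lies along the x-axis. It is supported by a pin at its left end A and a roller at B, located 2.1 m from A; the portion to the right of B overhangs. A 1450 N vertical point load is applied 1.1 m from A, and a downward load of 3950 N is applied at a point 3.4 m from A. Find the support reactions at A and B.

ΣM about A: B_y·2.1 − 1450·1.1 − 3950·3.4 = 0 → B_y = 15025/2.1 = 7154.76 ≈ 7155 N.
ΣF_y = 0: A_y + 7154.76 − 1450 − 3950 = 0 → A_y = -1755 N.
ΣF_x = 0: no horizontal applied forces, so A_x = 0.

A_x = 0, A_y = -1755 N, B_y = 7155 N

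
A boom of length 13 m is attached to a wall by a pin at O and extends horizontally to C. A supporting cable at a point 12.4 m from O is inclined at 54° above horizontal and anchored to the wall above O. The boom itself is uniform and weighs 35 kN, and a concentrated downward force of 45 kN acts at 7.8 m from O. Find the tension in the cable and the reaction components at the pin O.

T = 57.67 kN, O_x = 33.90 kN, O_y = 33.35 kN

ΣM about O: T·sin54°·12.4 − 35·6.5 − 45·7.8 = 0 → T = 578.5/(12.4·0.809017) = 57.6666 ≈ 57.67 kN.
ΣF_x = 0: O_x − T·cos54° = 0 → O_x = 57.6666 × 0.587785 = 33.90 kN.
ΣF_y = 0: O_y + T·sin54° − 35 − 45 = 0 → O_y = 80 − 57.6666 × 0.809017 = 33.35 kN.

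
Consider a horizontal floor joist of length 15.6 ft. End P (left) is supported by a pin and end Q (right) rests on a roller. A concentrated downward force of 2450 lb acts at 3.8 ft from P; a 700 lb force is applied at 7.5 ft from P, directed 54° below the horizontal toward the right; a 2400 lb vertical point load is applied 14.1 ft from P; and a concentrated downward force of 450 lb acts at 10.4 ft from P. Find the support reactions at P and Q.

P_x = -411.4 lb, P_y = 2528 lb, Q_y = 3338 lb

Taking moments about P: Q_y·15.6 − 2450·3.8 − 700·sin54°·7.5 − 2400·14.1 − 450·10.4 = 0 → Q_y = 52077.3/15.6 = 3338.29 ≈ 3338 lb.
ΣF_y = 0: P_y + 3338.29 − 2450 − 700·sin54° − 2400 − 450 = 0 → P_y = 2528 lb.
ΣF_x = 0: P_x + 700·cos54° = 0 → P_x = -411.4 lb.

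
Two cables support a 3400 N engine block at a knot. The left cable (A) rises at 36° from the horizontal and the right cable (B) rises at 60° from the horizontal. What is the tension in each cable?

ΣF_x = 0: −T_A·cos36° + T_B·cos60° = 0 → T_B = 1.61803·T_A.
ΣF_y = 0: T_A·sin36° + T_B·sin60° = 3400.
Substitute: T_A·(0.587785 + 1.61803·0.866025) = 3400 → T_A = 1709.37 ≈ 1709 N.
Then T_B = 1.61803 × 1709.37 = 2766 N.

T_A = 1709 N, T_B = 2766 N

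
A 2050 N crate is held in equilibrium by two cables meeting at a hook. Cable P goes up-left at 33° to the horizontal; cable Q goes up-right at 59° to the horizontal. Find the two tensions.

ΣF_x = 0: −T_P·cos33° + T_Q·cos59° = 0 → T_Q = 1.62837·T_P.
ΣF_y = 0: T_P·sin33° + T_Q·sin59° = 2050.
Substitute: T_P·(0.544639 + 1.62837·0.857167) = 2050 → T_P = 1056.47 ≈ 1056 N.
Then T_Q = 1.62837 × 1056.47 = 1720 N.

T_P = 1056 N, T_Q = 1720 N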